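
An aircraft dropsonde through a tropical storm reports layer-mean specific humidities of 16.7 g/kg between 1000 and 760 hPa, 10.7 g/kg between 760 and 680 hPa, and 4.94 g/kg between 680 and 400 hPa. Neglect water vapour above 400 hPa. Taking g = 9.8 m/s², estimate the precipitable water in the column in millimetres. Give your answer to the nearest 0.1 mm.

PW ≈ 63.7 mm

Precipitable water is the column-integrated vapour mass per unit area: PW = (1/g) Σ q̄ Δp, with q in kg/kg and Δp in Pa (1 kg/m² of water = 1 mm).
Layer 1000–760 hPa: Δp = 240 hPa = 24000 Pa, q̄ = 0.0167 kg/kg → 0.0167 × 24000 / 9.8 = 40.90 mm
Layer 760–680 hPa: Δp = 80 hPa = 8000 Pa, q̄ = 0.0107 kg/kg → 0.0107 × 8000 / 9.8 = 8.73 mm
Layer 680–400 hPa: Δp = 280 hPa = 28000 Pa, q̄ = 0.00494 kg/kg → 0.00494 × 28000 / 9.8 = 14.11 mm
PW = 40.90 + 8.73 + 14.11 = 63.74 ≈ 63.7 mm.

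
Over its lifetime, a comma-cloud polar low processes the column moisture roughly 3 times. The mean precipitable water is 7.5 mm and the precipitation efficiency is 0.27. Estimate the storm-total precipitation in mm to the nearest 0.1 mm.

Each cycle deposits ε × PW = 0.27 × 7.5 = 2.025 mm.
Over 3 cycles: 3 × 2.025 = 6.1 mm.

precipitation ≈ 6.1 mm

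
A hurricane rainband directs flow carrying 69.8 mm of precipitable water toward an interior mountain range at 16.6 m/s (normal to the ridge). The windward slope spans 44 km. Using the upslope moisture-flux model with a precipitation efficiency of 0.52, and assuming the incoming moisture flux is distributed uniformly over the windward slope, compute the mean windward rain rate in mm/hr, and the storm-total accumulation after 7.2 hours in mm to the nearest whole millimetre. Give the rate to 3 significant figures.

Incoming column moisture flux per unit ridge length: F = V × PW = 16.6 × 69.8 = 1158.68 mm·m/s.
Spread over the 44 km slope with efficiency ε = 0.52: R = ε·F/W = 0.52 × 1158.68 / 44000 m = 1.369e-02 mm/s.
R = 1.369e-02 × 3600 = 49.3 mm/hr.
Over 7.2 h: total = 49.3 × 7.2 = 354.96 ≈ 355 mm.

R ≈ 49.3 mm/hr; total ≈ 355 mm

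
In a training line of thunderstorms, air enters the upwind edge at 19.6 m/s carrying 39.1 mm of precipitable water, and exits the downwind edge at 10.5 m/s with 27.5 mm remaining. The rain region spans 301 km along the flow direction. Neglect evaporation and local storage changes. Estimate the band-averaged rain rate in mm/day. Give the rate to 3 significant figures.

R ≈ 137 mm/day

Column moisture flux per unit crosswind length is F = V × PW.
Inflow: F_in = 19.6 × 39.1 = 766.36 mm·m/s
Outflow: F_out = 10.5 × 27.5 = 288.75 mm·m/s
Steady-state rate R = (F_in − F_out)/L = (766.36 − 288.75) / 301000 m = 1.587e-03 mm/s.
R = 1.587e-03 × 3600 × 24 = 137 mm/day.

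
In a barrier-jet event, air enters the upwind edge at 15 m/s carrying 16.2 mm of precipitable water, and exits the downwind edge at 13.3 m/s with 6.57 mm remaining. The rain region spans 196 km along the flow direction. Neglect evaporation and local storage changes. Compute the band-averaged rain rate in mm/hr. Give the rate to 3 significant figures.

R ≈ 2.86 mm/hr

Column moisture flux per unit crosswind length is F = V × PW.
Inflow: F_in = 15 × 16.2 = 243 mm·m/s
Outflow: F_out = 13.3 × 6.57 = 87.381 mm·m/s
Steady-state rate R = (F_in − F_out)/L = (243 − 87.381) / 196000 m = 7.940e-04 mm/s.
R = 7.940e-04 × 3600 = 2.86 mm/hr.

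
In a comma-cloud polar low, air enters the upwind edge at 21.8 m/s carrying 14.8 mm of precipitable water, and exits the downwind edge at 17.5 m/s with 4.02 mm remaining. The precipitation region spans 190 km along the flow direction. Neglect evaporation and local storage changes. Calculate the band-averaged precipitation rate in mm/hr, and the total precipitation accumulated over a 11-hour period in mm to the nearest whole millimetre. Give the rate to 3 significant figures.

Column moisture flux per unit crosswind length is F = V × PW.
Inflow: F_in = 21.8 × 14.8 = 322.64 mm·m/s
Outflow: F_out = 17.5 × 4.02 = 70.35 mm·m/s
Steady-state rate R = (F_in − F_out)/L = (322.64 − 70.35) / 190000 m = 1.328e-03 mm/s.
R = 1.328e-03 × 3600 = 4.78 mm/hr.
Over 11 h: total = 4.78 × 11 = 52.58 ≈ 53 mm.

R ≈ 4.78 mm/hr; total ≈ 53 mm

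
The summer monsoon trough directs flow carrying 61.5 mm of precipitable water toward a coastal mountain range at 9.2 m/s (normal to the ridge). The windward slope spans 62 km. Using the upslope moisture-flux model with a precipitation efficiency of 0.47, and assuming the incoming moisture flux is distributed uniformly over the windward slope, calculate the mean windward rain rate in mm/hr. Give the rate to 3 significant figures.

Incoming column moisture flux per unit ridge length: F = V × PW = 9.2 × 61.5 = 565.8 mm·m/s.
Spread over the 62 km slope with efficiency ε = 0.47: R = ε·F/W = 0.47 × 565.8 / 62000 m = 4.289e-03 mm/s.
R = 4.289e-03 × 3600 = 15.4 mm/hr.

R ≈ 15.4 mm/hr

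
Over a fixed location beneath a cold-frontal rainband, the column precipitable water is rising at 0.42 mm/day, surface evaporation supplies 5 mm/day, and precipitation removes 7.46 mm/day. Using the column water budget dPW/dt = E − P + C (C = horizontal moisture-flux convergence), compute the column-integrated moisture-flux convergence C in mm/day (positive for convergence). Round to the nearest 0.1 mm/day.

dPW/dt = +0.42 mm/day.
C = dPW/dt − E + P = (+0.42) − 5 + 7.46 = 2.9 mm/day.

C ≈ 2.9 mm/day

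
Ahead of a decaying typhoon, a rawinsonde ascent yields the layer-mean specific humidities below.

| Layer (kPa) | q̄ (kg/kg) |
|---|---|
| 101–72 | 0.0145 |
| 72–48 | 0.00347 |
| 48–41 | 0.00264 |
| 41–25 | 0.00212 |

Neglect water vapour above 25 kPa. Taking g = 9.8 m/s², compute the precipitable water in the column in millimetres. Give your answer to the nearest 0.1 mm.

Precipitable water is the column-integrated vapour mass per unit area: PW = (1/g) Σ q̄ Δp, with q in kg/kg and Δp in Pa (1 kg/m² of water = 1 mm).
Layer 101–72 kPa: Δp = 290 hPa = 29000 Pa, q̄ = 0.0145 kg/kg → 0.0145 × 29000 / 9.8 = 42.91 mm
Layer 72–48 kPa: Δp = 240 hPa = 24000 Pa, q̄ = 0.00347 kg/kg → 0.00347 × 24000 / 9.8 = 8.50 mm
Layer 48–41 kPa: Δp = 70 hPa = 7000 Pa, q̄ = 0.00264 kg/kg → 0.00264 × 7000 / 9.8 = 1.89 mm
Layer 41–25 kPa: Δp = 160 hPa = 16000 Pa, q̄ = 0.00212 kg/kg → 0.00212 × 16000 / 9.8 = 3.46 mm
PW = 42.91 + 8.50 + 1.89 + 3.46 = 56.76 ≈ 56.8 mm.

PW ≈ 56.8 mm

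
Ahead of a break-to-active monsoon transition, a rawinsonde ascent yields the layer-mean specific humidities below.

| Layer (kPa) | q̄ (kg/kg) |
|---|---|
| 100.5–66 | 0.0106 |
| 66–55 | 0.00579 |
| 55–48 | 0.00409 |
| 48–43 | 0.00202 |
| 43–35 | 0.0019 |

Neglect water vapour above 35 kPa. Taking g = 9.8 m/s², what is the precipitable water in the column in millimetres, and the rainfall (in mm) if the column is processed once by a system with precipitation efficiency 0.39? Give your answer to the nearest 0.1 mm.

Precipitable water is the column-integrated vapour mass per unit area: PW = (1/g) Σ q̄ Δp, with q in kg/kg and Δp in Pa (1 kg/m² of water = 1 mm).
Layer 100.5–66 kPa: Δp = 345 hPa = 34500 Pa, q̄ = 0.0106 kg/kg → 0.0106 × 34500 / 9.8 = 37.32 mm
Layer 66–55 kPa: Δp = 110 hPa = 11000 Pa, q̄ = 0.00579 kg/kg → 0.00579 × 11000 / 9.8 = 6.50 mm
Layer 55–48 kPa: Δp = 70 hPa = 7000 Pa, q̄ = 0.00409 kg/kg → 0.00409 × 7000 / 9.8 = 2.92 mm
Layer 48–43 kPa: Δp = 50 hPa = 5000 Pa, q̄ = 0.00202 kg/kg → 0.00202 × 5000 / 9.8 = 1.03 mm
Layer 43–35 kPa: Δp = 80 hPa = 8000 Pa, q̄ = 0.0019 kg/kg → 0.0019 × 8000 / 9.8 = 1.55 mm
PW = 37.32 + 6.50 + 2.92 + 1.03 + 1.55 = 49.32 ≈ 49.3 mm.
Rainfall = ε × PW = 0.39 × 49.3 = 19.2 mm.

PW ≈ 49.3 mm; rainfall ≈ 19.2 mm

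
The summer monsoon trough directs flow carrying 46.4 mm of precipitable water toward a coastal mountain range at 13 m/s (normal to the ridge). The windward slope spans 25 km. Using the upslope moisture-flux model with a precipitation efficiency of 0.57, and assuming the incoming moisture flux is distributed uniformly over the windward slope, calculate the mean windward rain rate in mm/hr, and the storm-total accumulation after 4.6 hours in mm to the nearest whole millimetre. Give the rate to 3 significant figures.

Incoming column moisture flux per unit ridge length: F = V × PW = 13 × 46.4 = 603.2 mm·m/s.
Spread over the 25 km slope with efficiency ε = 0.57: R = ε·F/W = 0.57 × 603.2 / 25000 m = 1.375e-02 mm/s.
R = 1.375e-02 × 3600 = 49.5 mm/hr.
Over 4.6 h: total = 49.5 × 4.6 = 227.7 ≈ 228 mm.

R ≈ 49.5 mm/hr; total ≈ 228 mm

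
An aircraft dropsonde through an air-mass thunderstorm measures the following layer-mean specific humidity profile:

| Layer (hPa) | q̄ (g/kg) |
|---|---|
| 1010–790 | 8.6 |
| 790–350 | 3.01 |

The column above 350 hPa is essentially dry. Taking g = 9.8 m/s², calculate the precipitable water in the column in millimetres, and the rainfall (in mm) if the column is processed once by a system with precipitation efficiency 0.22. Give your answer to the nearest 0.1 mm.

Precipitable water is the column-integrated vapour mass per unit area: PW = (1/g) Σ q̄ Δp, with q in kg/kg and Δp in Pa (1 kg/m² of water = 1 mm).
Layer 1010–790 hPa: Δp = 220 hPa = 22000 Pa, q̄ = 0.0086 kg/kg → 0.0086 × 22000 / 9.8 = 19.31 mm
Layer 790–350 hPa: Δp = 440 hPa = 44000 Pa, q̄ = 0.00301 kg/kg → 0.00301 × 44000 / 9.8 = 13.51 mm
PW = 19.31 + 13.51 = 32.82 ≈ 32.8 mm.
Rainfall = ε × PW = 0.22 × 32.8 = 7.2 mm.

PW ≈ 32.8 mm; rainfall ≈ 7.2 mm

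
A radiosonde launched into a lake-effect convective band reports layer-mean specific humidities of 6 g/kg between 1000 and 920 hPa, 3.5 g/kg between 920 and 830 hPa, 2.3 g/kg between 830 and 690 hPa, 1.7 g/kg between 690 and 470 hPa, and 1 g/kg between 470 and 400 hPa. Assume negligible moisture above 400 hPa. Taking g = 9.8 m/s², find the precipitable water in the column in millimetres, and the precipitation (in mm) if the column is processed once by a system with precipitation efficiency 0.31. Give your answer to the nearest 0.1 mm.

Precipitable water is the column-integrated vapour mass per unit area: PW = (1/g) Σ q̄ Δp, with q in kg/kg and Δp in Pa (1 kg/m² of water = 1 mm).
Layer 1000–920 hPa: Δp = 80 hPa = 8000 Pa, q̄ = 0.006 kg/kg → 0.006 × 8000 / 9.8 = 4.90 mm
Layer 920–830 hPa: Δp = 90 hPa = 9000 Pa, q̄ = 0.0035 kg/kg → 0.0035 × 9000 / 9.8 = 3.21 mm
Layer 830–690 hPa: Δp = 140 hPa = 14000 Pa, q̄ = 0.0023 kg/kg → 0.0023 × 14000 / 9.8 = 3.29 mm
Layer 690–470 hPa: Δp = 220 hPa = 22000 Pa, q̄ = 0.0017 kg/kg → 0.0017 × 22000 / 9.8 = 3.82 mm
Layer 470–400 hPa: Δp = 70 hPa = 7000 Pa, q̄ = 0.001 kg/kg → 0.001 × 7000 / 9.8 = 0.71 mm
PW = 4.90 + 3.21 + 3.29 + 3.82 + 0.71 = 15.93 ≈ 15.9 mm.
Precipitation = ε × PW = 0.31 × 15.9 = 4.9 mm.

PW ≈ 15.9 mm; precipitation ≈ 4.9 mm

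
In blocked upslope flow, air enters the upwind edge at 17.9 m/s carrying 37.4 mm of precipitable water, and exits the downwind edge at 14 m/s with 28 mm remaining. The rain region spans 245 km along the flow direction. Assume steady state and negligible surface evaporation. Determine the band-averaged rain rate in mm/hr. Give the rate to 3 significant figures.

Column moisture flux per unit crosswind length is F = V × PW.
Inflow: F_in = 17.9 × 37.4 = 669.46 mm·m/s
Outflow: F_out = 14 × 28 = 392 mm·m/s
Steady-state rate R = (F_in − F_out)/L = (669.46 − 392) / 245000 m = 1.132e-03 mm/s.
R = 1.132e-03 × 3600 = 4.08 mm/hr.

R ≈ 4.08 mm/hr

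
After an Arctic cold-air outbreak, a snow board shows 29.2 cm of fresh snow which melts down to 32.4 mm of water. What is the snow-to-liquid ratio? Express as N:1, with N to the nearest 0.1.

ratio ≈ 9.0

Ratio = snow depth / SWE = 292 mm / 32.4 mm = 9.0, i.e. 9.0:1.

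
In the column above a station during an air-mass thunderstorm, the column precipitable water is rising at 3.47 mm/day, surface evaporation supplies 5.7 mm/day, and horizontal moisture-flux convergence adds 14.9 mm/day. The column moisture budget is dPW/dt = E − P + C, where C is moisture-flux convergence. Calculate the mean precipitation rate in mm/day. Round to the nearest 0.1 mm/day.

dPW/dt = +3.47 mm/day.
P = E + C − dPW/dt = 5.7 + (14.9) − (+3.47) = 17.1 mm/day.

P ≈ 17.1 mm/day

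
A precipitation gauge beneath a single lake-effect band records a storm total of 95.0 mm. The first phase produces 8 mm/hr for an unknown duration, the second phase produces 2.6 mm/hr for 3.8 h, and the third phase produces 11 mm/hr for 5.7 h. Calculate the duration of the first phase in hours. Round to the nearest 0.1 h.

Known phases: 2.6 × 3.8 + 11 × 5.7 = 9.88 + 62.7 = 72.58 mm.
Remaining depth = 95.0 − 72.58 = 22.42 mm.
Duration = 22.42 / 8 = 2.8 h.

duration ≈ 2.8 h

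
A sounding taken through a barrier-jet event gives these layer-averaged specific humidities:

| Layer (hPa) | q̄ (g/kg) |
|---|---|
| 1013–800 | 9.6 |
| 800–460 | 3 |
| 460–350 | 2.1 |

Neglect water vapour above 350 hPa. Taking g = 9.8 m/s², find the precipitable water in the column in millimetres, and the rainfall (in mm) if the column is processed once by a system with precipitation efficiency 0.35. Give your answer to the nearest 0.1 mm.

PW ≈ 33.6 mm; rainfall ≈ 11.8 mm

Precipitable water is the column-integrated vapour mass per unit area: PW = (1/g) Σ q̄ Δp, with q in kg/kg and Δp in Pa (1 kg/m² of water = 1 mm).
Layer 1013–800 hPa: Δp = 213 hPa = 21300 Pa, q̄ = 0.0096 kg/kg → 0.0096 × 21300 / 9.8 = 20.87 mm
Layer 800–460 hPa: Δp = 340 hPa = 34000 Pa, q̄ = 0.003 kg/kg → 0.003 × 34000 / 9.8 = 10.41 mm
Layer 460–350 hPa: Δp = 110 hPa = 11000 Pa, q̄ = 0.0021 kg/kg → 0.0021 × 11000 / 9.8 = 2.36 mm
PW = 20.87 + 10.41 + 2.36 = 33.64 ≈ 33.6 mm.
Rainfall = ε × PW = 0.35 × 33.6 = 11.8 mm.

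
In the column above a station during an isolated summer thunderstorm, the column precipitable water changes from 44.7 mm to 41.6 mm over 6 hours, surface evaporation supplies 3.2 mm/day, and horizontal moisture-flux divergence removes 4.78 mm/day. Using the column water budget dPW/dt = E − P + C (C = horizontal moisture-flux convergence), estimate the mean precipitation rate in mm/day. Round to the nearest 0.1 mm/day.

dPW/dt = (41.6 − 44.7) mm / (6/24 day) = -12.400 mm/day.
P = E + C − dPW/dt = 3.2 + (-4.78) − (-12.400) = 10.8 mm/day.

P ≈ 10.8 mm/day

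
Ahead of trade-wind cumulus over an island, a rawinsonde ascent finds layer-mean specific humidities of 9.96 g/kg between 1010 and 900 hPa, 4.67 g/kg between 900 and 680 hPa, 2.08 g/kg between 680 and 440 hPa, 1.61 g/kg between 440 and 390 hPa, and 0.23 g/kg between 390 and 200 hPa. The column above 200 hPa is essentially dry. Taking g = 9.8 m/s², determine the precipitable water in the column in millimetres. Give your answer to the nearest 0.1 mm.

Precipitable water is the column-integrated vapour mass per unit area: PW = (1/g) Σ q̄ Δp, with q in kg/kg and Δp in Pa (1 kg/m² of water = 1 mm).
Layer 1010–900 hPa: Δp = 110 hPa = 11000 Pa, q̄ = 0.00996 kg/kg → 0.00996 × 11000 / 9.8 = 11.18 mm
Layer 900–680 hPa: Δp = 220 hPa = 22000 Pa, q̄ = 0.00467 kg/kg → 0.00467 × 22000 / 9.8 = 10.48 mm
Layer 680–440 hPa: Δp = 240 hPa = 24000 Pa, q̄ = 0.00208 kg/kg → 0.00208 × 24000 / 9.8 = 5.09 mm
Layer 440–390 hPa: Δp = 50 hPa = 5000 Pa, q̄ = 0.00161 kg/kg → 0.00161 × 5000 / 9.8 = 0.82 mm
Layer 390–200 hPa: Δp = 190 hPa = 19000 Pa, q̄ = 0.00023 kg/kg → 0.00023 × 19000 / 9.8 = 0.45 mm
PW = 11.18 + 10.48 + 5.09 + 0.82 + 0.45 = 28.02 ≈ 28.0 mm.

PW ≈ 28.0 mm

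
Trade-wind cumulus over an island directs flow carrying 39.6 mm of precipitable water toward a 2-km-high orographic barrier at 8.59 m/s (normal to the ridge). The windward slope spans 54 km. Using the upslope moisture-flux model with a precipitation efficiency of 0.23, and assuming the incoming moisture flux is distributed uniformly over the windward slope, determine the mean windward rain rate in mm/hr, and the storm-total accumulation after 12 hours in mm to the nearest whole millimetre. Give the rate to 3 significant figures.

Incoming column moisture flux per unit ridge length: F = V × PW = 8.59 × 39.6 = 340.164 mm·m/s.
Spread over the 54 km slope with efficiency ε = 0.23: R = ε·F/W = 0.23 × 340.164 / 54000 m = 1.449e-03 mm/s.
R = 1.449e-03 × 3600 = 5.22 mm/hr.
Over 12 h: total = 5.22 × 12 = 62.64 ≈ 63 mm.

R ≈ 5.22 mm/hr; total ≈ 63 mm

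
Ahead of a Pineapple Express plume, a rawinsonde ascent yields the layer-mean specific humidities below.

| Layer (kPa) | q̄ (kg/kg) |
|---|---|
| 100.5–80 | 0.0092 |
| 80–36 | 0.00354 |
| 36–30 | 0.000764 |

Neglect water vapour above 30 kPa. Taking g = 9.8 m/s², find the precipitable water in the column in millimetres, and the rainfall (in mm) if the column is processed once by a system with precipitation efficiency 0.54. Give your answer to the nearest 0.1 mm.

PW ≈ 35.6 mm; rainfall ≈ 19.2 mm

Precipitable water is the column-integrated vapour mass per unit area: PW = (1/g) Σ q̄ Δp, with q in kg/kg and Δp in Pa (1 kg/m² of water = 1 mm).
Layer 100.5–80 kPa: Δp = 205 hPa = 20500 Pa, q̄ = 0.0092 kg/kg → 0.0092 × 20500 / 9.8 = 19.24 mm
Layer 80–36 kPa: Δp = 440 hPa = 44000 Pa, q̄ = 0.00354 kg/kg → 0.00354 × 44000 / 9.8 = 15.89 mm
Layer 36–30 kPa: Δp = 60 hPa = 6000 Pa, q̄ = 0.000764 kg/kg → 0.000764 × 6000 / 9.8 = 0.47 mm
PW = 19.24 + 15.89 + 0.47 = 35.60 ≈ 35.6 mm.
Rainfall = ε × PW = 0.54 × 35.6 = 19.2 mm.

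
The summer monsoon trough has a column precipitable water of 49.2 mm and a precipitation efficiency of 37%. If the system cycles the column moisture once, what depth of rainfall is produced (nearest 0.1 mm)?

rainfall ≈ 18.2 mm

Rainfall = ε × PW = 0.37 × 49.2 = 18.2 mm.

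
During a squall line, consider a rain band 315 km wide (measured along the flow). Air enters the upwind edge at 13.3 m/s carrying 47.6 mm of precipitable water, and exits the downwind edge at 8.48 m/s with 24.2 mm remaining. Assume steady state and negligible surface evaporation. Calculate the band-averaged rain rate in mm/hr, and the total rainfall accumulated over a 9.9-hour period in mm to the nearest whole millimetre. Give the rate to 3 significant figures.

R ≈ 4.89 mm/hr; total ≈ 48 mm

Column moisture flux per unit crosswind length is F = V × PW.
Inflow: F_in = 13.3 × 47.6 = 633.08 mm·m/s
Outflow: F_out = 8.48 × 24.2 = 205.216 mm·m/s
Steady-state rate R = (F_in − F_out)/L = (633.08 − 205.216) / 315000 m = 1.358e-03 mm/s.
R = 1.358e-03 × 3600 = 4.89 mm/hr.
Over 9.9 h: total = 4.89 × 9.9 = 48.411 ≈ 48 mm.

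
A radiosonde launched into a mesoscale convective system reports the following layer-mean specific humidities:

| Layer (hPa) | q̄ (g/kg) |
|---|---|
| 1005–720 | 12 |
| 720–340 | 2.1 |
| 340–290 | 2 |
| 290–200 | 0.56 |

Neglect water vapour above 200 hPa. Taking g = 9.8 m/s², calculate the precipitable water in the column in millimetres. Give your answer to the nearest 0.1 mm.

PW ≈ 44.6 mm

Precipitable water is the column-integrated vapour mass per unit area: PW = (1/g) Σ q̄ Δp, with q in kg/kg and Δp in Pa (1 kg/m² of water = 1 mm).
Layer 1005–720 hPa: Δp = 285 hPa = 28500 Pa, q̄ = 0.012 kg/kg → 0.012 × 28500 / 9.8 = 34.90 mm
Layer 720–340 hPa: Δp = 380 hPa = 38000 Pa, q̄ = 0.0021 kg/kg → 0.0021 × 38000 / 9.8 = 8.14 mm
Layer 340–290 hPa: Δp = 50 hPa = 5000 Pa, q̄ = 0.002 kg/kg → 0.002 × 5000 / 9.8 = 1.02 mm
Layer 290–200 hPa: Δp = 90 hPa = 9000 Pa, q̄ = 0.00056 kg/kg → 0.00056 × 9000 / 9.8 = 0.51 mm
PW = 34.90 + 8.14 + 1.02 + 0.51 = 44.57 ≈ 44.6 mm.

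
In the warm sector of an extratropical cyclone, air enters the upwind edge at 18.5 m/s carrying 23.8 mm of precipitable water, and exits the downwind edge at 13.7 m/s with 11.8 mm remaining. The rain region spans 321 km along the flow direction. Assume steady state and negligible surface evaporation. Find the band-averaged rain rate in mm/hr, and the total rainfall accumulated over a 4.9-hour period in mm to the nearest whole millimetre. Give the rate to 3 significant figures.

R ≈ 3.12 mm/hr; total ≈ 15 mm

Column moisture flux per unit crosswind length is F = V × PW.
Inflow: F_in = 18.5 × 23.8 = 440.3 mm·m/s
Outflow: F_out = 13.7 × 11.8 = 161.66 mm·m/s
Steady-state rate R = (F_in − F_out)/L = (440.3 − 161.66) / 321000 m = 8.680e-04 mm/s.
R = 8.680e-04 × 3600 = 3.12 mm/hr.
Over 4.9 h: total = 3.12 × 4.9 = 15.288 ≈ 15 mm.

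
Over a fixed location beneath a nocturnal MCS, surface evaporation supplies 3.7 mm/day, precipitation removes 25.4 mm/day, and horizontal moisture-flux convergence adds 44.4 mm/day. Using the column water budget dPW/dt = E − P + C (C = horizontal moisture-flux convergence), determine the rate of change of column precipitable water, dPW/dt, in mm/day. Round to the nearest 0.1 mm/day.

dPW/dt ≈ 22.7 mm/day

dPW/dt = E − P + C = 3.7 − 25.4 + (44.4) = 22.7 mm/day.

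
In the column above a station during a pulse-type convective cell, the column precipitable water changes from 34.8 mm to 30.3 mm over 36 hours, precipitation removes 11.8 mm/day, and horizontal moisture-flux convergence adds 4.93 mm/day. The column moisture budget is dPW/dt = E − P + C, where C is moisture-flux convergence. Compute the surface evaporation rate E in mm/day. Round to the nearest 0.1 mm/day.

dPW/dt = (30.3 − 34.8) mm / (36/24 day) = -3.000 mm/day.
E = dPW/dt + P − C = (-3.000) + 11.8 − (4.93) = 3.9 mm/day.

E ≈ 3.9 mm/day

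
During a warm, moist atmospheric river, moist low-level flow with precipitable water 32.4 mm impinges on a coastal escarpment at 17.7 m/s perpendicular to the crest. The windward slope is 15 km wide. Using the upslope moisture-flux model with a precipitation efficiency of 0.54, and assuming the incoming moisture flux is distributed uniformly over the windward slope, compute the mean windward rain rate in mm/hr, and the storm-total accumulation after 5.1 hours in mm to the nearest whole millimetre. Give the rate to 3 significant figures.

Incoming column moisture flux per unit ridge length: F = V × PW = 17.7 × 32.4 = 573.48 mm·m/s.
Spread over the 15 km slope with efficiency ε = 0.54: R = ε·F/W = 0.54 × 573.48 / 15000 m = 2.065e-02 mm/s.
R = 2.065e-02 × 3600 = 74.3 mm/hr.
Over 5.1 h: total = 74.3 × 5.1 = 378.93 ≈ 379 mm.

R ≈ 74.3 mm/hr; total ≈ 379 mm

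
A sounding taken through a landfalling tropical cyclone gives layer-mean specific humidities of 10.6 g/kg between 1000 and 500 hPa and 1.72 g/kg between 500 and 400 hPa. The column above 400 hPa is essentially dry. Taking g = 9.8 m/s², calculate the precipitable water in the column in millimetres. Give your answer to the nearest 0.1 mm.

Precipitable water is the column-integrated vapour mass per unit area: PW = (1/g) Σ q̄ Δp, with q in kg/kg and Δp in Pa (1 kg/m² of water = 1 mm).
Layer 1000–500 hPa: Δp = 500 hPa = 50000 Pa, q̄ = 0.0106 kg/kg → 0.0106 × 50000 / 9.8 = 54.08 mm
Layer 500–400 hPa: Δp = 100 hPa = 10000 Pa, q̄ = 0.00172 kg/kg → 0.00172 × 10000 / 9.8 = 1.76 mm
PW = 54.08 + 1.76 = 55.84 ≈ 55.8 mm.

PW ≈ 55.8 mm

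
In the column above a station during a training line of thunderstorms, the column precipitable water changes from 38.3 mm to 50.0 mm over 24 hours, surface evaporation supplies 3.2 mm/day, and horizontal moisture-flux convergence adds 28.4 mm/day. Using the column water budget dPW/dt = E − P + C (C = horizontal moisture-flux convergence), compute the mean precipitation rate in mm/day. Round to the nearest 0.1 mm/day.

dPW/dt = (50.0 − 38.3) mm / (24/24 day) = +11.700 mm/day.
P = E + C − dPW/dt = 3.2 + (28.4) − (+11.700) = 19.9 mm/day.

P ≈ 19.9 mm/day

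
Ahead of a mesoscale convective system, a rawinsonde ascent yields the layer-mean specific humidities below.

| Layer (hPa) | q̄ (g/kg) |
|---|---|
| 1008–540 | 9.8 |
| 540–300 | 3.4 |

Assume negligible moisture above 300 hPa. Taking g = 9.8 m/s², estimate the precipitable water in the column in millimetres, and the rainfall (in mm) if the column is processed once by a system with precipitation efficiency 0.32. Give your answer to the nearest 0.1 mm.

PW ≈ 55.1 mm; rainfall ≈ 17.6 mm

Precipitable water is the column-integrated vapour mass per unit area: PW = (1/g) Σ q̄ Δp, with q in kg/kg and Δp in Pa (1 kg/m² of water = 1 mm).
Layer 1008–540 hPa: Δp = 468 hPa = 46800 Pa, q̄ = 0.0098 kg/kg → 0.0098 × 46800 / 9.8 = 46.80 mm
Layer 540–300 hPa: Δp = 240 hPa = 24000 Pa, q̄ = 0.0034 kg/kg → 0.0034 × 24000 / 9.8 = 8.33 mm
PW = 46.80 + 8.33 = 55.13 ≈ 55.1 mm.
Rainfall = ε × PW = 0.32 × 55.1 = 17.6 mm.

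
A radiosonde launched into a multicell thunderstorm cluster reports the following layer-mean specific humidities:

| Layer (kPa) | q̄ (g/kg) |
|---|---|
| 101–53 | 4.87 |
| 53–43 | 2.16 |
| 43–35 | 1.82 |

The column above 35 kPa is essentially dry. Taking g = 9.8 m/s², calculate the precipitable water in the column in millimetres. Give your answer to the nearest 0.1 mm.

Precipitable water is the column-integrated vapour mass per unit area: PW = (1/g) Σ q̄ Δp, with q in kg/kg and Δp in Pa (1 kg/m² of water = 1 mm).
Layer 101–53 kPa: Δp = 480 hPa = 48000 Pa, q̄ = 0.00487 kg/kg → 0.00487 × 48000 / 9.8 = 23.85 mm
Layer 53–43 kPa: Δp = 100 hPa = 10000 Pa, q̄ = 0.00216 kg/kg → 0.00216 × 10000 / 9.8 = 2.20 mm
Layer 43–35 kPa: Δp = 80 hPa = 8000 Pa, q̄ = 0.00182 kg/kg → 0.00182 × 8000 / 9.8 = 1.49 mm
PW = 23.85 + 2.20 + 1.49 = 27.54 ≈ 27.5 mm.

PW ≈ 27.5 mm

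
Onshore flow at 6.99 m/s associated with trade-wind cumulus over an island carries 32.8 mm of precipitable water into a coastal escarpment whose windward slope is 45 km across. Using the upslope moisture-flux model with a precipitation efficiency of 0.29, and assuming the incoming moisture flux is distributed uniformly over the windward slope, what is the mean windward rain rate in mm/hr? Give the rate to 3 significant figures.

Incoming column moisture flux per unit ridge length: F = V × PW = 6.99 × 32.8 = 229.272 mm·m/s.
Spread over the 45 km slope with efficiency ε = 0.29: R = ε·F/W = 0.29 × 229.272 / 45000 m = 1.478e-03 mm/s.
R = 1.478e-03 × 3600 = 5.32 mm/hr.

R ≈ 5.32 mm/hr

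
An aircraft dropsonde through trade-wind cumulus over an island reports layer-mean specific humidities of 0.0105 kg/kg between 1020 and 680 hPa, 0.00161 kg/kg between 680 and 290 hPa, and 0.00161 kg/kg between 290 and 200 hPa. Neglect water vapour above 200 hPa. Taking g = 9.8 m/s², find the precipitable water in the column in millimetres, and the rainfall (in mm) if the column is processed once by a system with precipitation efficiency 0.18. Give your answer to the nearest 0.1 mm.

Precipitable water is the column-integrated vapour mass per unit area: PW = (1/g) Σ q̄ Δp, with q in kg/kg and Δp in Pa (1 kg/m² of water = 1 mm).
Layer 1020–680 hPa: Δp = 340 hPa = 34000 Pa, q̄ = 0.0105 kg/kg → 0.0105 × 34000 / 9.8 = 36.43 mm
Layer 680–290 hPa: Δp = 390 hPa = 39000 Pa, q̄ = 0.00161 kg/kg → 0.00161 × 39000 / 9.8 = 6.41 mm
Layer 290–200 hPa: Δp = 90 hPa = 9000 Pa, q̄ = 0.00161 kg/kg → 0.00161 × 9000 / 9.8 = 1.48 mm
PW = 36.43 + 6.41 + 1.48 = 44.32 ≈ 44.3 mm.
Rainfall = ε × PW = 0.18 × 44.3 = 8.0 mm.

PW ≈ 44.3 mm; rainfall ≈ 8.0 mm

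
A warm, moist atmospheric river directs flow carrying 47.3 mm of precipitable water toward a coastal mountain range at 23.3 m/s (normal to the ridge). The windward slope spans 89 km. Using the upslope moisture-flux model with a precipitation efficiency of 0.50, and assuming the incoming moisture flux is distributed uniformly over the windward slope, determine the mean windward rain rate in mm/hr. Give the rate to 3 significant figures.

Incoming column moisture flux per unit ridge length: F = V × PW = 23.3 × 47.3 = 1102.09 mm·m/s.
Spread over the 89 km slope with efficiency ε = 0.50: R = ε·F/W = 0.50 × 1102.09 / 89000 m = 6.192e-03 mm/s.
R = 6.192e-03 × 3600 = 22.3 mm/hr.

R ≈ 22.3 mm/hr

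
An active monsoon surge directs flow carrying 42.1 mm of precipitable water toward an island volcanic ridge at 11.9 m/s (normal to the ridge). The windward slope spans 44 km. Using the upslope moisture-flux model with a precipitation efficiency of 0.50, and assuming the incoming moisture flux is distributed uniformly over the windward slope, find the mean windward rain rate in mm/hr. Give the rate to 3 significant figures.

Incoming column moisture flux per unit ridge length: F = V × PW = 11.9 × 42.1 = 500.99 mm·m/s.
Spread over the 44 km slope with efficiency ε = 0.50: R = ε·F/W = 0.50 × 500.99 / 44000 m = 5.693e-03 mm/s.
R = 5.693e-03 × 3600 = 20.5 mm/hr.

R ≈ 20.5 mm/hr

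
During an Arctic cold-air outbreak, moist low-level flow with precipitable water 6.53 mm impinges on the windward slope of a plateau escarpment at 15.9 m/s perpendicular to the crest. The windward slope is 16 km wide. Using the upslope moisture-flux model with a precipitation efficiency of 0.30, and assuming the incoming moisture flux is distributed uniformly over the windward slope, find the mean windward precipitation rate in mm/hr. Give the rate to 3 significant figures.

R ≈ 7.01 mm/hr

Incoming column moisture flux per unit ridge length: F = V × PW = 15.9 × 6.53 = 103.827 mm·m/s.
Spread over the 16 km slope with efficiency ε = 0.30: R = ε·F/W = 0.30 × 103.827 / 16000 m = 1.947e-03 mm/s.
R = 1.947e-03 × 3600 = 7.01 mm/hr.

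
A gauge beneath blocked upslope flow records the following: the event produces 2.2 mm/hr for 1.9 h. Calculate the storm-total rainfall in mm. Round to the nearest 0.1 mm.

total ≈ 4.2 mm

Total = Σ Rᵢ Δtᵢ = 2.2 × 1.9
      = 4.18 = 4.2 mm.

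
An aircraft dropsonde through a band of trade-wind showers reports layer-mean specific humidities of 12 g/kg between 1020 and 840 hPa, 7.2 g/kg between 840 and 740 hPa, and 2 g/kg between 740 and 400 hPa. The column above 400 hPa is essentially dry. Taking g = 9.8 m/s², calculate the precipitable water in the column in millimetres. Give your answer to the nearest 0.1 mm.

PW ≈ 36.3 mm

Precipitable water is the column-integrated vapour mass per unit area: PW = (1/g) Σ q̄ Δp, with q in kg/kg and Δp in Pa (1 kg/m² of water = 1 mm).
Layer 1020–840 hPa: Δp = 180 hPa = 18000 Pa, q̄ = 0.012 kg/kg → 0.012 × 18000 / 9.8 = 22.04 mm
Layer 840–740 hPa: Δp = 100 hPa = 10000 Pa, q̄ = 0.0072 kg/kg → 0.0072 × 10000 / 9.8 = 7.35 mm
Layer 740–400 hPa: Δp = 340 hPa = 34000 Pa, q̄ = 0.002 kg/kg → 0.002 × 34000 / 9.8 = 6.94 mm
PW = 22.04 + 7.35 + 6.94 = 36.33 ≈ 36.3 mm.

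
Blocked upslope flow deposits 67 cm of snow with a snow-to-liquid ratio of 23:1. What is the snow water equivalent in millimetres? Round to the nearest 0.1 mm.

SWE = snow depth / ratio = 67 cm / 23 = 2.913 cm = 29.1 mm.

SWE ≈ 29.1 mm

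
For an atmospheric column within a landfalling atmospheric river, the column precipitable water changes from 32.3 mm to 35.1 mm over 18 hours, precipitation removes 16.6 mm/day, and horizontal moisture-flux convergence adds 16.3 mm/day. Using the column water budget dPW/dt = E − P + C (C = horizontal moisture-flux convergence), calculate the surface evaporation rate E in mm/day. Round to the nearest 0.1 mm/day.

dPW/dt = (35.1 − 32.3) mm / (18/24 day) = +3.733 mm/day.
E = dPW/dt + P − C = (+3.733) + 16.6 − (16.3) = 4.0 mm/day.

E ≈ 4.0 mm/day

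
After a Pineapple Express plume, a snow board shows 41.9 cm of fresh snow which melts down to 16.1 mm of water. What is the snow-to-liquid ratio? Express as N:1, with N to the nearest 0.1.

ratio ≈ 26.0

Ratio = snow depth / SWE = 419 mm / 16.1 mm = 26.0, i.e. 26.0:1.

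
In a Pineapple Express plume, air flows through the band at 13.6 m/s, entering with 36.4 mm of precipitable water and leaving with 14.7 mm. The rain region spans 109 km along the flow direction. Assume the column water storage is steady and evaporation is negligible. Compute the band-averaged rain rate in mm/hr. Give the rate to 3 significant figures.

R ≈ 9.75 mm/hr

Column moisture flux per unit crosswind length is F = V × PW.
Inflow: F_in = 13.6 × 36.4 = 495.04 mm·m/s
Outflow: F_out = 13.6 × 14.7 = 199.92 mm·m/s
Steady-state rate R = (F_in − F_out)/L = (495.04 − 199.92) / 109000 m = 2.708e-03 mm/s.
R = 2.708e-03 × 3600 = 9.75 mm/hr.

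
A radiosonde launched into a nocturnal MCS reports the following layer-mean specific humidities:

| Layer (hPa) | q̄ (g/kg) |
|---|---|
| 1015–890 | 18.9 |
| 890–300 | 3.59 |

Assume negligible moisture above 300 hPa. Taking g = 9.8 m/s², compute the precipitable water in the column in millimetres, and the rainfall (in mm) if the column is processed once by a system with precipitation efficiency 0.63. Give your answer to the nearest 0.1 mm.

Precipitable water is the column-integrated vapour mass per unit area: PW = (1/g) Σ q̄ Δp, with q in kg/kg and Δp in Pa (1 kg/m² of water = 1 mm).
Layer 1015–890 hPa: Δp = 125 hPa = 12500 Pa, q̄ = 0.0189 kg/kg → 0.0189 × 12500 / 9.8 = 24.11 mm
Layer 890–300 hPa: Δp = 590 hPa = 59000 Pa, q̄ = 0.00359 kg/kg → 0.00359 × 59000 / 9.8 = 21.61 mm
PW = 24.11 + 21.61 = 45.72 ≈ 45.7 mm.
Rainfall = ε × PW = 0.63 × 45.7 = 28.8 mm.

PW ≈ 45.7 mm; rainfall ≈ 28.8 mm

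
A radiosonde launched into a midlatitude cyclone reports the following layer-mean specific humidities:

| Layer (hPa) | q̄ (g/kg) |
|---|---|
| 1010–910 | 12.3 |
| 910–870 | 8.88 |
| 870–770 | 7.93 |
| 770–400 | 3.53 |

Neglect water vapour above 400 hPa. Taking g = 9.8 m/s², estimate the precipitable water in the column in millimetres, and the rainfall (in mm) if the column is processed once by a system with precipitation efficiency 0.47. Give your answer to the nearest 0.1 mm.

PW ≈ 37.6 mm; rainfall ≈ 17.7 mm

Precipitable water is the column-integrated vapour mass per unit area: PW = (1/g) Σ q̄ Δp, with q in kg/kg and Δp in Pa (1 kg/m² of water = 1 mm).
Layer 1010–910 hPa: Δp = 100 hPa = 10000 Pa, q̄ = 0.0123 kg/kg → 0.0123 × 10000 / 9.8 = 12.55 mm
Layer 910–870 hPa: Δp = 40 hPa = 4000 Pa, q̄ = 0.00888 kg/kg → 0.00888 × 4000 / 9.8 = 3.62 mm
Layer 870–770 hPa: Δp = 100 hPa = 10000 Pa, q̄ = 0.00793 kg/kg → 0.00793 × 10000 / 9.8 = 8.09 mm
Layer 770–400 hPa: Δp = 370 hPa = 37000 Pa, q̄ = 0.00353 kg/kg → 0.00353 × 37000 / 9.8 = 13.33 mm
PW = 12.55 + 3.62 + 8.09 + 13.33 = 37.59 ≈ 37.6 mm.
Rainfall = ε × PW = 0.47 × 37.6 = 17.7 mm.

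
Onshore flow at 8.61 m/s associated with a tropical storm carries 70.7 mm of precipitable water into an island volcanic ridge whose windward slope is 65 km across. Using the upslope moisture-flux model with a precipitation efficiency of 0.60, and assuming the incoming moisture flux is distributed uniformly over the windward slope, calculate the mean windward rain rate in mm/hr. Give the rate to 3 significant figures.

R ≈ 20.2 mm/hr

Incoming column moisture flux per unit ridge length: F = V × PW = 8.61 × 70.7 = 608.727 mm·m/s.
Spread over the 65 km slope with efficiency ε = 0.60: R = ε·F/W = 0.60 × 608.727 / 65000 m = 5.619e-03 mm/s.
R = 5.619e-03 × 3600 = 20.2 mm/hr.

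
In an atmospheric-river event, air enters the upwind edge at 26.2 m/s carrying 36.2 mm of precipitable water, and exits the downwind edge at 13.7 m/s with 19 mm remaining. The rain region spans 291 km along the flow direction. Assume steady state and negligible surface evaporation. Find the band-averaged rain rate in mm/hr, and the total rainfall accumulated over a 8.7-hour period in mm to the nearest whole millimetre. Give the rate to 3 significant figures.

R ≈ 8.51 mm/hr; total ≈ 74 mm

Column moisture flux per unit crosswind length is F = V × PW.
Inflow: F_in = 26.2 × 36.2 = 948.44 mm·m/s
Outflow: F_out = 13.7 × 19 = 260.3 mm·m/s
Steady-state rate R = (F_in − F_out)/L = (948.44 − 260.3) / 291000 m = 2.365e-03 mm/s.
R = 2.365e-03 × 3600 = 8.51 mm/hr.
Over 8.7 h: total = 8.51 × 8.7 = 74.037 ≈ 74 mm.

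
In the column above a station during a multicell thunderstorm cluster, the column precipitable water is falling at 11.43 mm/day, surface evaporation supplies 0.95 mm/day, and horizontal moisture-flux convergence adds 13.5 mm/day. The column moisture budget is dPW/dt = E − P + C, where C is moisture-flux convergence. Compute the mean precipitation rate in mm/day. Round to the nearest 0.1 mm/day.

dPW/dt = -11.43 mm/day.
P = E + C − dPW/dt = 0.95 + (13.5) − (-11.43) = 25.9 mm/day.

P ≈ 25.9 mm/day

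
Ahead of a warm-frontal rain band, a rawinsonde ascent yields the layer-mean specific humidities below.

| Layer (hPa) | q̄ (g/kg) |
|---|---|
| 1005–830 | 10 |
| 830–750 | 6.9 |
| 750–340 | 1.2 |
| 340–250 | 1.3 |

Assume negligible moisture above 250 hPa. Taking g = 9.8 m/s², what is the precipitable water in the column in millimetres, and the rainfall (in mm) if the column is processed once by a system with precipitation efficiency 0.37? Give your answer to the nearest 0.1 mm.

Precipitable water is the column-integrated vapour mass per unit area: PW = (1/g) Σ q̄ Δp, with q in kg/kg and Δp in Pa (1 kg/m² of water = 1 mm).
Layer 1005–830 hPa: Δp = 175 hPa = 17500 Pa, q̄ = 0.01 kg/kg → 0.01 × 17500 / 9.8 = 17.86 mm
Layer 830–750 hPa: Δp = 80 hPa = 8000 Pa, q̄ = 0.0069 kg/kg → 0.0069 × 8000 / 9.8 = 5.63 mm
Layer 750–340 hPa: Δp = 410 hPa = 41000 Pa, q̄ = 0.0012 kg/kg → 0.0012 × 41000 / 9.8 = 5.02 mm
Layer 340–250 hPa: Δp = 90 hPa = 9000 Pa, q̄ = 0.0013 kg/kg → 0.0013 × 9000 / 9.8 = 1.19 mm
PW = 17.86 + 5.63 + 5.02 + 1.19 = 29.70 ≈ 29.7 mm.
Rainfall = ε × PW = 0.37 × 29.7 = 11.0 mm.

PW ≈ 29.7 mm; rainfall ≈ 11.0 mm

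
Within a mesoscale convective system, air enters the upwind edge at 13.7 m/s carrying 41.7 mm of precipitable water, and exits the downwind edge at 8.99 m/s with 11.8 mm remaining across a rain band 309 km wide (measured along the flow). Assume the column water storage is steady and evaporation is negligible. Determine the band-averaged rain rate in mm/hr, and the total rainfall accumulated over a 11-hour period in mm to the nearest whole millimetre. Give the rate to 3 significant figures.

R ≈ 5.42 mm/hr; total ≈ 60 mm

Column moisture flux per unit crosswind length is F = V × PW.
Inflow: F_in = 13.7 × 41.7 = 571.29 mm·m/s
Outflow: F_out = 8.99 × 11.8 = 106.082 mm·m/s
Steady-state rate R = (F_in − F_out)/L = (571.29 − 106.082) / 309000 m = 1.506e-03 mm/s.
R = 1.506e-03 × 3600 = 5.42 mm/hr.
Over 11 h: total = 5.42 × 11 = 59.62 ≈ 60 mm.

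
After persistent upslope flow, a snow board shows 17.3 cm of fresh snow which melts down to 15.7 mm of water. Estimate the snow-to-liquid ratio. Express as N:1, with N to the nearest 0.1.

ratio ≈ 11.0

Ratio = snow depth / SWE = 173 mm / 15.7 mm = 11.0, i.e. 11.0:1.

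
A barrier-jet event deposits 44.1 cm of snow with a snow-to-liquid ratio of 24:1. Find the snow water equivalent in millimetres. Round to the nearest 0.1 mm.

SWE ≈ 18.4 mm

SWE = snow depth / ratio = 44.1 cm / 24 = 1.838 cm = 18.4 mm.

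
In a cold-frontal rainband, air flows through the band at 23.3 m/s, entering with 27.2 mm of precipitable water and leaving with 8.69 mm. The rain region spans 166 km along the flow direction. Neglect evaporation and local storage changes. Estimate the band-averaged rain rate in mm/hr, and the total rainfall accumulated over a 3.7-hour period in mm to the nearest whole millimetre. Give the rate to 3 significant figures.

R ≈ 9.35 mm/hr; total ≈ 35 mm

Column moisture flux per unit crosswind length is F = V × PW.
Inflow: F_in = 23.3 × 27.2 = 633.76 mm·m/s
Outflow: F_out = 23.3 × 8.69 = 202.477 mm·m/s
Steady-state rate R = (F_in − F_out)/L = (633.76 − 202.477) / 166000 m = 2.598e-03 mm/s.
R = 2.598e-03 × 3600 = 9.35 mm/hr.
Over 3.7 h: total = 9.35 × 3.7 = 34.595 ≈ 35 mm.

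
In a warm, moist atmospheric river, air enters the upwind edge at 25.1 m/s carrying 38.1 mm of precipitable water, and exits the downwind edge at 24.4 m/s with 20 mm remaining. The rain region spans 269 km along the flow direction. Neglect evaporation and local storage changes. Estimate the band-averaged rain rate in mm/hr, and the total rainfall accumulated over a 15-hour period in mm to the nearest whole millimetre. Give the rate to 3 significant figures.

R ≈ 6.27 mm/hr; total ≈ 94 mm

Column moisture flux per unit crosswind length is F = V × PW.
Inflow: F_in = 25.1 × 38.1 = 956.31 mm·m/s
Outflow: F_out = 24.4 × 20 = 488 mm·m/s
Steady-state rate R = (F_in − F_out)/L = (956.31 − 488) / 269000 m = 1.741e-03 mm/s.
R = 1.741e-03 × 3600 = 6.27 mm/hr.
Over 15 h: total = 6.27 × 15 = 94.05 ≈ 94 mm.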